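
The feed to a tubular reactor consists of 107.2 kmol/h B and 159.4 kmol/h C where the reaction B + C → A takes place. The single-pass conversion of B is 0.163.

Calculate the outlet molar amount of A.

B reacted = 0.163 × 107.2 = 17.47 kmol/h; ν_B = −1, so ξ = 17.47/1 = 17.47 kmol/h.
Outlet amounts (n = n₀ + ν ξ):
  B: 107.2 − 1(17.47) = 89.73
  C: 159.4 − 1(17.47) = 141.9
  A: 0 + 1(17.47) = 17.47

17.5 kmol/h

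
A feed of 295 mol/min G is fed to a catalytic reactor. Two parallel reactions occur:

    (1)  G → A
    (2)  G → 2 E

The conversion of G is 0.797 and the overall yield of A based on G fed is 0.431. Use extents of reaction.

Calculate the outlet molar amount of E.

216 mol/min

Yield of A: 1ξ₁ / 295 = 0.431 → ξ₁ = 127.1 mol/min.
Conversion of G: 1ξ₁ + 1ξ₂ = 0.797 × 295 = 235.1 → ξ₂ = 108 mol/min.
Outlet amounts (n = n₀ + Σ ν·ξ):
  G: 295 − 1(127.1) − 1(108) = 59.88
  A: 0 + 1(127.1) = 127.1
  E: 0 + 2(108) = 215.9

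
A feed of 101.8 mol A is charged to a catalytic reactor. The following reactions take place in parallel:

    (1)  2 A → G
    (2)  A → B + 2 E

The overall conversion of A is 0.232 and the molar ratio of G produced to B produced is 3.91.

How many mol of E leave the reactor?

5.36 mol

Conversion of A: A consumed = 0.232 × 101.8 = 23.62 mol = 2ξ₁ + 1ξ₂.
Selectivity: 1ξ₁ / (1ξ₂) = 3.91 → ξ₁ = 3.91 ξ₂.
Substitute: (2·3.91 + 1) ξ₂ = 23.62 → ξ₂ = 2.678 mol, ξ₁ = 10.47 mol.
Outlet amounts (n = n₀ + Σ ν·ξ):
  A: 101.8 − 2(10.47) − 1(2.678) = 78.18
  G: 0 + 1(10.47) = 10.47
  B: 0 + 1(2.678) = 2.678
  E: 0 + 2(2.678) = 5.355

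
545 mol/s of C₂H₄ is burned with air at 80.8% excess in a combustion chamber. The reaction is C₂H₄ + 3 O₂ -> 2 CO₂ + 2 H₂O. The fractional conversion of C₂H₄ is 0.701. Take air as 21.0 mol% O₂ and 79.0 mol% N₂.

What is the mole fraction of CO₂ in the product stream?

Stoichiometric O₂ = 3 × 545 = 1635 mol/s; O₂ fed = 1635 × 1.808 = 2956 mol/s.
N₂ fed = 2956 × 79/21 = 11120 mol/s.
Fuel reacted = 0.701 × 545 → ξ = 382 mol/s.
Outlet (n = n₀ + ν ξ):
  C₂H₄: 545 − 1(382) = 163
  O₂: 2956 − 3(382) = 1810
  N₂: 11120 (inert)
  CO₂: 0 + 2(382) = 764.1
  H₂O: 0 + 2(382) = 764.1
Total out = 14620 mol/s; y_CO₂ = 764.1 / 14620 = 0.05226.

0.0523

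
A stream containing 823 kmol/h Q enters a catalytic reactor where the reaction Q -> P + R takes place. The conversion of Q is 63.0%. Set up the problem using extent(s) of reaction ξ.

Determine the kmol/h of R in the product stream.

Q reacted = 0.63 × 823 = 518.5 kmol/h; ν_Q = −1, so ξ = 518.5/1 = 518.5 kmol/h.
Outlet amounts (n = n₀ + ν ξ):
  Q: 823 − 1(518.5) = 304.5
  P: 0 + 1(518.5) = 518.5
  R: 0 + 1(518.5) = 518.5

518 kmol/h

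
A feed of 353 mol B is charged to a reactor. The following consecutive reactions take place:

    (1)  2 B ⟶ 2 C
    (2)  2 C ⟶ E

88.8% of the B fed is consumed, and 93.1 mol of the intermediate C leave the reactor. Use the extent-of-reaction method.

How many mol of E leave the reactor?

Conversion of B: B consumed = 2ξ₁ = 0.888 × 353 → ξ₁ = 156.7 mol.
C balance: n_C = 0 + 2ξ₁ − 2ξ₂ = 93.1 → ξ₂ = (2·156.7 − 93.1)/2 = 110.2 mol.
Outlet amounts (n = n₀ + Σ ν·ξ):
  B: 353 − 2(156.7) = 39.54
  C: 0 + 2(156.7) − 2(110.2) = 93.1
  E: 0 + 1(110.2) = 110.2

110 mol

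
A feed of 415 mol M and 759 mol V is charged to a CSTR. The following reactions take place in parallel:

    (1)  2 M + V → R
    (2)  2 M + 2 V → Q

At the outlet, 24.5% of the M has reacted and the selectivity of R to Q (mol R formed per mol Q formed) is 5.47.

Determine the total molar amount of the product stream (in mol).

Conversion of M: M consumed = 0.245 × 415 = 101.7 mol = 2ξ₁ + 2ξ₂.
Selectivity: 1ξ₁ / (1ξ₂) = 5.47 → ξ₁ = 5.47 ξ₂.
Substitute: (2·5.47 + 2) ξ₂ = 101.7 → ξ₂ = 7.857 mol, ξ₁ = 42.98 mol.
Outlet amounts (n = n₀ + Σ ν·ξ):
  M: 415 − 2(42.98) − 2(7.857) = 313.3
  V: 759 − 1(42.98) − 2(7.857) = 700.3
  R: 0 + 1(42.98) = 42.98
  Q: 0 + 1(7.857) = 7.857
Total out = 313.3 + 700.3 + 42.98 + 7.857 = 1064 mol.

1060 mol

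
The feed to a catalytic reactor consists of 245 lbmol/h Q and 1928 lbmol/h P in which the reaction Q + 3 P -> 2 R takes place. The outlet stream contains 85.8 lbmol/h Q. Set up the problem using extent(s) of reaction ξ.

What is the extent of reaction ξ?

ξ = 159 lbmol/h

For Q: n = n₀ − 1ξ → 85.8 = 245 − 1ξ, giving ξ = 159.2 lbmol/h.
Outlet amounts (n = n₀ + ν ξ):
  Q: 245 − 1(159.2) = 85.8
  P: 1928 − 3(159.2) = 1450
  R: 0 + 2(159.2) = 318.4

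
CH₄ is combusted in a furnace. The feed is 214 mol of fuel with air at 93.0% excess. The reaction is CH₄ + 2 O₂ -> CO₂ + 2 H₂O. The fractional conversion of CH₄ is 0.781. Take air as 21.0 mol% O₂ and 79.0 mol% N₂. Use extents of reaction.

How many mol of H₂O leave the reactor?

Stoichiometric O₂ = 2 × 214 = 428 mol; O₂ fed = 428 × 1.930 = 826 mol.
N₂ fed = 826 × 79/21 = 3107 mol.
Fuel reacted = 0.781 × 214 → ξ = 167.1 mol.
Outlet (n = n₀ + ν ξ):
  CH₄: 214 − 1(167.1) = 46.87
  O₂: 826 − 2(167.1) = 491.8
  N₂: 3107 (inert)
  CO₂: 0 + 1(167.1) = 167.1
  H₂O: 0 + 2(167.1) = 334.3

334 mol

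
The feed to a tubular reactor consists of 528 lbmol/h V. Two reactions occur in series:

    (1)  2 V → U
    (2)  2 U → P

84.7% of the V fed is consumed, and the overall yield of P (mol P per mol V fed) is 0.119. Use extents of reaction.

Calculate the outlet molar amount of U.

97.9 lbmol/h

Conversion of V: V consumed = 2ξ₁ = 0.847 × 528 → ξ₁ = 223.6 lbmol/h.
Yield of P: 1ξ₂ / 528 = 0.119 → ξ₂ = 62.83 lbmol/h.
Outlet amounts (n = n₀ + Σ ν·ξ):
  V: 528 − 2(223.6) = 80.78
  U: 0 + 1(223.6) − 2(62.83) = 97.94
  P: 0 + 1(62.83) = 62.83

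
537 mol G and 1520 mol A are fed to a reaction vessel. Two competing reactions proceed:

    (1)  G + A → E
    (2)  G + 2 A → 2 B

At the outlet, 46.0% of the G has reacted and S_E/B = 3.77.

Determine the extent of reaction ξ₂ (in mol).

Conversion of G: G consumed = 0.46 × 537 = 247 mol = 1ξ₁ + 1ξ₂.
Selectivity: 1ξ₁ / (2ξ₂) = 3.77 → ξ₁ = 7.54 ξ₂.
Substitute: (1·7.54 + 1) ξ₂ = 247 → ξ₂ = 28.93 mol, ξ₁ = 218.1 mol.
Outlet amounts (n = n₀ + Σ ν·ξ):
  G: 537 − 1(218.1) − 1(28.93) = 290
  A: 1520 − 1(218.1) − 2(28.93) = 1244
  E: 0 + 1(218.1) = 218.1
  B: 0 + 2(28.93) = 57.85

ξ₂ = 28.9 mol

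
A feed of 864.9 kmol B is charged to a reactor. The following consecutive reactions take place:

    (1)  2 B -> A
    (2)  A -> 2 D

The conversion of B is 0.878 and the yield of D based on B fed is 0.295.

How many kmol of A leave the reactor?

252 kmol

Conversion of B: B consumed = 2ξ₁ = 0.878 × 864.9 → ξ₁ = 379.7 kmol.
Yield of D: 2ξ₂ / 864.9 = 0.295 → ξ₂ = 127.6 kmol.
Outlet amounts (n = n₀ + Σ ν·ξ):
  B: 864.9 − 2(379.7) = 105.5
  A: 0 + 1(379.7) − 1(127.6) = 252.1
  D: 0 + 2(127.6) = 255.1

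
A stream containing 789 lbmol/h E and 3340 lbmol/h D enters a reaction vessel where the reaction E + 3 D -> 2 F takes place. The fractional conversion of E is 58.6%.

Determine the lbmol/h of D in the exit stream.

E reacted = 0.586 × 789 = 462.4 lbmol/h; ν_E = −1, so ξ = 462.4/1 = 462.4 lbmol/h.
Outlet amounts (n = n₀ + ν ξ):
  E: 789 − 1(462.4) = 326.6
  D: 3340 − 3(462.4) = 1953
  F: 0 + 2(462.4) = 924.7

1950 lbmol/h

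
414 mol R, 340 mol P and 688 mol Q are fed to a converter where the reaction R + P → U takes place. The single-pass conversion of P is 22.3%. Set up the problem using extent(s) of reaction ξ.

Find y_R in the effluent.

0.248

P reacted = 0.223 × 340 = 75.82 mol; ν_P = −1, so ξ = 75.82/1 = 75.82 mol.
Outlet amounts (n = n₀ + ν ξ):
  R: 414 − 1(75.82) = 338.2
  P: 340 − 1(75.82) = 264.2
  U: 0 + 1(75.82) = 75.82
  Q: 688 (inert)
Total out = 1366 mol; y_R = 338.2 / 1366 = 0.2475.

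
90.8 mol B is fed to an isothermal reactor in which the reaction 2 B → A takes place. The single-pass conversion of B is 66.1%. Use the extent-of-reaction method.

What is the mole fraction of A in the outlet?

B reacted = 0.661 × 90.8 = 60.02 mol; ν_B = −2, so ξ = 60.02/2 = 30.01 mol.
Outlet amounts (n = n₀ + ν ξ):
  B: 90.8 − 2(30.01) = 30.78
  A: 0 + 1(30.01) = 30.01
Total out = 60.79 mol; y_A = 30.01 / 60.79 = 0.4937.

0.494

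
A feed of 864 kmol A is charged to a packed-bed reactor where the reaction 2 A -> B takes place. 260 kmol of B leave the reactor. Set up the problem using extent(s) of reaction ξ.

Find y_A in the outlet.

0.57

For B: n = n₀ + 1ξ → 260 = 0 + 1ξ, giving ξ = 260 kmol.
Outlet amounts (n = n₀ + ν ξ):
  A: 864 − 2(260) = 344
  B: 0 + 1(260) = 260
Total out = 604 kmol; y_A = 344 / 604 = 0.5695.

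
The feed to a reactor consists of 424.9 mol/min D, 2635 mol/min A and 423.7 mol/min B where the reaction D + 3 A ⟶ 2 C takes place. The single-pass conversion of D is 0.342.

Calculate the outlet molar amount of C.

291 mol/min

D reacted = 0.342 × 424.9 = 145.3 mol/min; ν_D = −1, so ξ = 145.3/1 = 145.3 mol/min.
Outlet amounts (n = n₀ + ν ξ):
  D: 424.9 − 1(145.3) = 279.6
  A: 2635 − 3(145.3) = 2199
  C: 0 + 2(145.3) = 290.6
  B: 423.7 (inert)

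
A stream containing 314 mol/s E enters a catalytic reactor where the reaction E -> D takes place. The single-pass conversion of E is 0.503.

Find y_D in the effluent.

E reacted = 0.503 × 314 = 157.9 mol/s; ν_E = −1, so ξ = 157.9/1 = 157.9 mol/s.
Outlet amounts (n = n₀ + ν ξ):
  E: 314 − 1(157.9) = 156.1
  D: 0 + 1(157.9) = 157.9
Total out = 314 mol/s; y_D = 157.9 / 314 = 0.503.

0.503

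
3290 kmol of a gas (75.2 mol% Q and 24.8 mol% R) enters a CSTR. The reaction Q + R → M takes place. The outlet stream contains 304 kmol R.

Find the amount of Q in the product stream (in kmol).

For R: n = n₀ − 1ξ → 304 = 815.9 − 1ξ, giving ξ = 511.9 kmol.
Outlet amounts (n = n₀ + ν ξ):
  Q: 2474 − 1(511.9) = 1962
  R: 815.9 − 1(511.9) = 304
  M: 0 + 1(511.9) = 511.9

1960 kmol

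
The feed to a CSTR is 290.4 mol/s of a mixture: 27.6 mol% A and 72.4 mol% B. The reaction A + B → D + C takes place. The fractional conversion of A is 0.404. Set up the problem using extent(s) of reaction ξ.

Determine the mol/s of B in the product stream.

178 mol/s

A reacted = 0.404 × 80.15 = 32.38 mol/s; ν_A = −1, so ξ = 32.38/1 = 32.38 mol/s.
Outlet amounts (n = n₀ + ν ξ):
  A: 80.15 − 1(32.38) = 47.77
  B: 210.2 − 1(32.38) = 177.9
  D: 0 + 1(32.38) = 32.38
  C: 0 + 1(32.38) = 32.38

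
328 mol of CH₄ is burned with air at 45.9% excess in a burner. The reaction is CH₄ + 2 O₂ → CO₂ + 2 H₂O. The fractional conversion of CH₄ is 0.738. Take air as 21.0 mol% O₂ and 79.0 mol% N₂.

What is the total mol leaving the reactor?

4890 mol

Stoichiometric O₂ = 2 × 328 = 656 mol; O₂ fed = 656 × 1.459 = 957.1 mol.
N₂ fed = 957.1 × 79/21 = 3601 mol.
Fuel reacted = 0.738 × 328 → ξ = 242.1 mol.
Outlet (n = n₀ + ν ξ):
  CH₄: 328 − 1(242.1) = 85.94
  O₂: 957.1 − 2(242.1) = 473
  N₂: 3601 (inert)
  CO₂: 0 + 1(242.1) = 242.1
  H₂O: 0 + 2(242.1) = 484.1
Total out = 85.94 + 473 + 3601 + 242.1 + 484.1 = 4886 mol.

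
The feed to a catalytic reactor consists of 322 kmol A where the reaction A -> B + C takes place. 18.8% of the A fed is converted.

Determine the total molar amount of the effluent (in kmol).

A reacted = 0.188 × 322 = 60.54 kmol; ν_A = −1, so ξ = 60.54/1 = 60.54 kmol.
Outlet amounts (n = n₀ + ν ξ):
  A: 322 − 1(60.54) = 261.5
  B: 0 + 1(60.54) = 60.54
  C: 0 + 1(60.54) = 60.54
Total out = 261.5 + 60.54 + 60.54 = 382.5 kmol.

383 kmol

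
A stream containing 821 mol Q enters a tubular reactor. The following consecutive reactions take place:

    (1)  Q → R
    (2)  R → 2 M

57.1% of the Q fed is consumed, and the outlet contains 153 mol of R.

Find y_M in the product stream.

Conversion of Q: Q consumed = 1ξ₁ = 0.571 × 821 → ξ₁ = 468.8 mol.
R balance: n_R = 0 + 1ξ₁ − 1ξ₂ = 153 → ξ₂ = (1·468.8 − 153)/1 = 315.8 mol.
Outlet amounts (n = n₀ + Σ ν·ξ):
  Q: 821 − 1(468.8) = 352.2
  R: 0 + 1(468.8) − 1(315.8) = 153
  M: 0 + 2(315.8) = 631.6
Total out = 1137 mol; y_M = 631.6 / 1137 = 0.5556.

0.556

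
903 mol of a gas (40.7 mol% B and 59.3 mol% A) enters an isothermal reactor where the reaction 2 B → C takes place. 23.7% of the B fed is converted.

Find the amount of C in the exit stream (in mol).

B reacted = 0.237 × 367.5 = 87.1 mol; ν_B = −2, so ξ = 87.1/2 = 43.55 mol.
Outlet amounts (n = n₀ + ν ξ):
  B: 367.5 − 2(43.55) = 280.4
  C: 0 + 1(43.55) = 43.55
  A: 535.5 (inert)

43.6 mol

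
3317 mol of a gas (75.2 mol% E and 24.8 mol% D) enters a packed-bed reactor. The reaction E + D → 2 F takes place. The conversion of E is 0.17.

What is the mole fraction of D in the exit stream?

0.12

E reacted = 0.17 × 2494 = 424 mol; ν_E = −1, so ξ = 424/1 = 424 mol.
Outlet amounts (n = n₀ + ν ξ):
  E: 2494 − 1(424) = 2070
  D: 822.6 − 1(424) = 398.6
  F: 0 + 2(424) = 848.1
Total out = 3317 mol; y_D = 398.6 / 3317 = 0.1202.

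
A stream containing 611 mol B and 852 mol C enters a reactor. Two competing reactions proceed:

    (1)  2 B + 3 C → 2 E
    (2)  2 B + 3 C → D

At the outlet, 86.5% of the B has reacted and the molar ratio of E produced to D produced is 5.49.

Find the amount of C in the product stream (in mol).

59.2 mol

Conversion of B: B consumed = 0.865 × 611 = 528.5 mol = 2ξ₁ + 2ξ₂.
Selectivity: 2ξ₁ / (1ξ₂) = 5.49 → ξ₁ = 2.745 ξ₂.
Substitute: (2·2.745 + 2) ξ₂ = 528.5 → ξ₂ = 70.56 mol, ξ₁ = 193.7 mol.
Outlet amounts (n = n₀ + Σ ν·ξ):
  B: 611 − 2(193.7) − 2(70.56) = 82.49
  C: 852 − 3(193.7) − 3(70.56) = 59.23
  E: 0 + 2(193.7) = 387.4
  D: 0 + 1(70.56) = 70.56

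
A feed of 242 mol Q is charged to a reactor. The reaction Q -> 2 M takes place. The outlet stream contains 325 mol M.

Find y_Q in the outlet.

0.197

For M: n = n₀ + 2ξ → 325 = 0 + 2ξ, giving ξ = 162.5 mol.
Outlet amounts (n = n₀ + ν ξ):
  Q: 242 − 1(162.5) = 79.5
  M: 0 + 2(162.5) = 325
Total out = 404.5 mol; y_Q = 79.5 / 404.5 = 0.1965.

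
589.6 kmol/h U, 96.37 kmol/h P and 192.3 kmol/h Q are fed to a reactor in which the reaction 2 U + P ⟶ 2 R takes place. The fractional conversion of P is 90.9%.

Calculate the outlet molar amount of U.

414 kmol/h

P reacted = 0.909 × 96.37 = 87.6 kmol/h; ν_P = −1, so ξ = 87.6/1 = 87.6 kmol/h.
Outlet amounts (n = n₀ + ν ξ):
  U: 589.6 − 2(87.6) = 414.4
  P: 96.37 − 1(87.6) = 8.77
  R: 0 + 2(87.6) = 175.2
  Q: 192.3 (inert)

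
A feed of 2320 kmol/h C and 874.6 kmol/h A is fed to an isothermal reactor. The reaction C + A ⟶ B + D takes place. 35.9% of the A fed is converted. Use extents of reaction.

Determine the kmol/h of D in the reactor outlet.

A reacted = 0.359 × 874.6 = 314 kmol/h; ν_A = −1, so ξ = 314/1 = 314 kmol/h.
Outlet amounts (n = n₀ + ν ξ):
  C: 2320 − 1(314) = 2006
  A: 874.6 − 1(314) = 560.6
  B: 0 + 1(314) = 314
  D: 0 + 1(314) = 314

314 kmol/h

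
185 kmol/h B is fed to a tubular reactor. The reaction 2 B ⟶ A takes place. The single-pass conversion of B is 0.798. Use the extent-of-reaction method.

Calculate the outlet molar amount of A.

B reacted = 0.798 × 185 = 147.6 kmol/h; ν_B = −2, so ξ = 147.6/2 = 73.81 kmol/h.
Outlet amounts (n = n₀ + ν ξ):
  B: 185 − 2(73.81) = 37.37
  A: 0 + 1(73.81) = 73.81

73.8 kmol/h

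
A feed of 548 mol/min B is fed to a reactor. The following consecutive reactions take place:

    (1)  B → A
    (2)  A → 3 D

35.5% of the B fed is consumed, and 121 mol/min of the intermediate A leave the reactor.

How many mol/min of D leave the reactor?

Conversion of B: B consumed = 1ξ₁ = 0.355 × 548 → ξ₁ = 194.5 mol/min.
A balance: n_A = 0 + 1ξ₁ − 1ξ₂ = 121 → ξ₂ = (1·194.5 − 121)/1 = 73.54 mol/min.
Outlet amounts (n = n₀ + Σ ν·ξ):
  B: 548 − 1(194.5) = 353.5
  A: 0 + 1(194.5) − 1(73.54) = 121
  D: 0 + 3(73.54) = 220.6

221 mol/min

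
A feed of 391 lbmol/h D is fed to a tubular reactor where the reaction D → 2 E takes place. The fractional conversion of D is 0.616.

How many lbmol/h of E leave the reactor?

D reacted = 0.616 × 391 = 240.9 lbmol/h; ν_D = −1, so ξ = 240.9/1 = 240.9 lbmol/h.
Outlet amounts (n = n₀ + ν ξ):
  D: 391 − 1(240.9) = 150.1
  E: 0 + 2(240.9) = 481.7

482 lbmol/h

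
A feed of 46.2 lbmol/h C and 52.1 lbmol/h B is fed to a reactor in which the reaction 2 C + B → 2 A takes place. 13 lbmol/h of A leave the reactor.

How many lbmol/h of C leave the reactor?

For A: n = n₀ + 2ξ → 13 = 0 + 2ξ, giving ξ = 6.5 lbmol/h.
Outlet amounts (n = n₀ + ν ξ):
  C: 46.2 − 2(6.5) = 33.2
  B: 52.1 − 1(6.5) = 45.6
  A: 0 + 2(6.5) = 13

33.2 lbmol/h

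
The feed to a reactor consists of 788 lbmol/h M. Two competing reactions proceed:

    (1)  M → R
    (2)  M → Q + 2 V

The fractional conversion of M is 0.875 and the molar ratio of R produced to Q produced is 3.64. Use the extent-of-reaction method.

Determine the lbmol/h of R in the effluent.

541 lbmol/h

Conversion of M: M consumed = 0.875 × 788 = 689.5 lbmol/h = 1ξ₁ + 1ξ₂.
Selectivity: 1ξ₁ / (1ξ₂) = 3.64 → ξ₁ = 3.64 ξ₂.
Substitute: (1·3.64 + 1) ξ₂ = 689.5 → ξ₂ = 148.6 lbmol/h, ξ₁ = 540.9 lbmol/h.
Outlet amounts (n = n₀ + Σ ν·ξ):
  M: 788 − 1(540.9) − 1(148.6) = 98.5
  R: 0 + 1(540.9) = 540.9
  Q: 0 + 1(148.6) = 148.6
  V: 0 + 2(148.6) = 297.2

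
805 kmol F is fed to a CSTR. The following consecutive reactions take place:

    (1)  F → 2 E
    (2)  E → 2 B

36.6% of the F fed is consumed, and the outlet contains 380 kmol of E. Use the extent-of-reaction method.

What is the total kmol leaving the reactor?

1310 kmol

Conversion of F: F consumed = 1ξ₁ = 0.366 × 805 → ξ₁ = 294.6 kmol.
E balance: n_E = 0 + 2ξ₁ − 1ξ₂ = 380 → ξ₂ = (2·294.6 − 380)/1 = 209.3 kmol.
Outlet amounts (n = n₀ + Σ ν·ξ):
  F: 805 − 1(294.6) = 510.4
  E: 0 + 2(294.6) − 1(209.3) = 380
  B: 0 + 2(209.3) = 418.5
Total out = 510.4 + 380 + 418.5 = 1309 kmol.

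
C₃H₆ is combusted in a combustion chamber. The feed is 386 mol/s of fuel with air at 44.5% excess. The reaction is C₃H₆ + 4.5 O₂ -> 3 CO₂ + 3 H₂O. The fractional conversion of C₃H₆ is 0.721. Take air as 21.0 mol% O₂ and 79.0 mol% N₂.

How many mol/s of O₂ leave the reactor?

1260 mol/s

Stoichiometric O₂ = 4.5 × 386 = 1737 mol/s; O₂ fed = 1737 × 1.445 = 2510 mol/s.
N₂ fed = 2510 × 79/21 = 9442 mol/s.
Fuel reacted = 0.721 × 386 → ξ = 278.3 mol/s.
Outlet (n = n₀ + ν ξ):
  C₃H₆: 386 − 1(278.3) = 107.7
  O₂: 2510 − 4.5(278.3) = 1258
  N₂: 9442 (inert)
  CO₂: 0 + 3(278.3) = 834.9
  H₂O: 0 + 3(278.3) = 834.9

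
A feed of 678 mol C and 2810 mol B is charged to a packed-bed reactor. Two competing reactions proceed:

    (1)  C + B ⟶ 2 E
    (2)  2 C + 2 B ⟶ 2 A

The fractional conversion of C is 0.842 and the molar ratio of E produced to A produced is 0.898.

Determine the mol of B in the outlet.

2240 mol

Conversion of C: C consumed = 0.842 × 678 = 570.9 mol = 1ξ₁ + 2ξ₂.
Selectivity: 2ξ₁ / (2ξ₂) = 0.898 → ξ₁ = 0.898 ξ₂.
Substitute: (1·0.898 + 2) ξ₂ = 570.9 → ξ₂ = 197 mol, ξ₁ = 176.9 mol.
Outlet amounts (n = n₀ + Σ ν·ξ):
  C: 678 − 1(176.9) − 2(197) = 107.1
  B: 2810 − 1(176.9) − 2(197) = 2239
  E: 0 + 2(176.9) = 353.8
  A: 0 + 2(197) = 394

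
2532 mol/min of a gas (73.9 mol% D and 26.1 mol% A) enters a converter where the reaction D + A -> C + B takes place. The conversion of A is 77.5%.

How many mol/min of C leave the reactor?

A reacted = 0.775 × 660.9 = 512.2 mol/min; ν_A = −1, so ξ = 512.2/1 = 512.2 mol/min.
Outlet amounts (n = n₀ + ν ξ):
  D: 1871 − 1(512.2) = 1359
  A: 660.9 − 1(512.2) = 148.7
  C: 0 + 1(512.2) = 512.2
  B: 0 + 1(512.2) = 512.2

512 mol/min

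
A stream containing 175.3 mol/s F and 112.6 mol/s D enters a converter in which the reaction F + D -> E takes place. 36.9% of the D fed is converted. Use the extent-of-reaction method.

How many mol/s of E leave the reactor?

41.5 mol/s

D reacted = 0.369 × 112.6 = 41.55 mol/s; ν_D = −1, so ξ = 41.55/1 = 41.55 mol/s.
Outlet amounts (n = n₀ + ν ξ):
  F: 175.3 − 1(41.55) = 133.8
  D: 112.6 − 1(41.55) = 71.05
  E: 0 + 1(41.55) = 41.55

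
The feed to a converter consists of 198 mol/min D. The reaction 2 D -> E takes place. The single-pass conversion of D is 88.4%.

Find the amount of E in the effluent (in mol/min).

D reacted = 0.884 × 198 = 175 mol/min; ν_D = −2, so ξ = 175/2 = 87.52 mol/min.
Outlet amounts (n = n₀ + ν ξ):
  D: 198 − 2(87.52) = 22.97
  E: 0 + 1(87.52) = 87.52

87.5 mol/min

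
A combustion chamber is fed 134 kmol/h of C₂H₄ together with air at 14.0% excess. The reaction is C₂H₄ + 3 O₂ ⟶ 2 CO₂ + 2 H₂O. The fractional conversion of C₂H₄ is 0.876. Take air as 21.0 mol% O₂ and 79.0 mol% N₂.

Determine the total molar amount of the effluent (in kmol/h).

2320 kmol/h

Stoichiometric O₂ = 3 × 134 = 402 kmol/h; O₂ fed = 402 × 1.140 = 458.3 kmol/h.
N₂ fed = 458.3 × 79/21 = 1724 kmol/h.
Fuel reacted = 0.876 × 134 → ξ = 117.4 kmol/h.
Outlet (n = n₀ + ν ξ):
  C₂H₄: 134 − 1(117.4) = 16.62
  O₂: 458.3 − 3(117.4) = 106.1
  N₂: 1724 (inert)
  CO₂: 0 + 2(117.4) = 234.8
  H₂O: 0 + 2(117.4) = 234.8
Total out = 16.62 + 106.1 + 1724 + 234.8 + 234.8 = 2316 kmol/h.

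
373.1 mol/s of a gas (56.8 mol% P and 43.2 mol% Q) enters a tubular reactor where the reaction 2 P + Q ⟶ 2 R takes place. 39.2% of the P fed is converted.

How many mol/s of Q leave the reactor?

120 mol/s

P reacted = 0.392 × 211.9 = 83.07 mol/s; ν_P = −2, so ξ = 83.07/2 = 41.54 mol/s.
Outlet amounts (n = n₀ + ν ξ):
  P: 211.9 − 2(41.54) = 128.8
  Q: 161.2 − 1(41.54) = 119.6
  R: 0 + 2(41.54) = 83.07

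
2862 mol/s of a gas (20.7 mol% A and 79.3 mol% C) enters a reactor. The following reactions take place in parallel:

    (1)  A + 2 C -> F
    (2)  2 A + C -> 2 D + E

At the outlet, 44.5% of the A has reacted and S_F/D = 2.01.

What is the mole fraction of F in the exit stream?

0.0701

Conversion of A: A consumed = 0.445 × 592.4 = 263.6 mol/s = 1ξ₁ + 2ξ₂.
Selectivity: 1ξ₁ / (2ξ₂) = 2.01 → ξ₁ = 4.02 ξ₂.
Substitute: (1·4.02 + 2) ξ₂ = 263.6 → ξ₂ = 43.79 mol/s, ξ₁ = 176 mol/s.
Outlet amounts (n = n₀ + Σ ν·ξ):
  A: 592.4 − 1(176) − 2(43.79) = 328.8
  C: 2270 − 2(176) − 1(43.79) = 1874
  F: 0 + 1(176) = 176
  D: 0 + 2(43.79) = 87.59
  E: 0 + 1(43.79) = 43.79
Total out = 2510 mol/s; y_F = 176 / 2510 = 0.07014.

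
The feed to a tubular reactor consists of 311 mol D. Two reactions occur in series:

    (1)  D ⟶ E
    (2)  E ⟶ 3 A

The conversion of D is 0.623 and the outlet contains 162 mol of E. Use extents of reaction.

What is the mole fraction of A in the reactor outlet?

Conversion of D: D consumed = 1ξ₁ = 0.623 × 311 → ξ₁ = 193.8 mol.
E balance: n_E = 0 + 1ξ₁ − 1ξ₂ = 162 → ξ₂ = (1·193.8 − 162)/1 = 31.75 mol.
Outlet amounts (n = n₀ + Σ ν·ξ):
  D: 311 − 1(193.8) = 117.2
  E: 0 + 1(193.8) − 1(31.75) = 162
  A: 0 + 3(31.75) = 95.26
Total out = 374.5 mol; y_A = 95.26 / 374.5 = 0.2544.

0.254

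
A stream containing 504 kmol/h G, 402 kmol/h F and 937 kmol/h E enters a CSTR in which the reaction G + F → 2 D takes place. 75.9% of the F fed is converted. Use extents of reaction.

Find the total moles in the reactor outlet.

F reacted = 0.759 × 402 = 305.1 kmol/h; ν_F = −1, so ξ = 305.1/1 = 305.1 kmol/h.
Outlet amounts (n = n₀ + ν ξ):
  G: 504 − 1(305.1) = 198.9
  F: 402 − 1(305.1) = 96.88
  D: 0 + 2(305.1) = 610.2
  E: 937 (inert)
Total out = 198.9 + 96.88 + 610.2 + 937 = 1843 kmol/h.

1840 kmol/h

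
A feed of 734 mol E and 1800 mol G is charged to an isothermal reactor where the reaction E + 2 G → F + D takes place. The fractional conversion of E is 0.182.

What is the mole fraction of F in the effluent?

0.0557

E reacted = 0.182 × 734 = 133.6 mol; ν_E = −1, so ξ = 133.6/1 = 133.6 mol.
Outlet amounts (n = n₀ + ν ξ):
  E: 734 − 1(133.6) = 600.4
  G: 1800 − 2(133.6) = 1533
  F: 0 + 1(133.6) = 133.6
  D: 0 + 1(133.6) = 133.6
Total out = 2400 mol; y_F = 133.6 / 2400 = 0.05565.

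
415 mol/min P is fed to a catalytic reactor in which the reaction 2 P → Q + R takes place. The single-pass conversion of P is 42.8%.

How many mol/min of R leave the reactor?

P reacted = 0.428 × 415 = 177.6 mol/min; ν_P = −2, so ξ = 177.6/2 = 88.81 mol/min.
Outlet amounts (n = n₀ + ν ξ):
  P: 415 − 2(88.81) = 237.4
  Q: 0 + 1(88.81) = 88.81
  R: 0 + 1(88.81) = 88.81

88.8 mol/min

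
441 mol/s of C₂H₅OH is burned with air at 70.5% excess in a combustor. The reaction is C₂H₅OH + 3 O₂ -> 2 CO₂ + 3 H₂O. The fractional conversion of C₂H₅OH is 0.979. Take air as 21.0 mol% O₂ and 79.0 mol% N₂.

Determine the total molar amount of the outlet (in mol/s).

11600 mol/s

Stoichiometric O₂ = 3 × 441 = 1323 mol/s; O₂ fed = 1323 × 1.705 = 2256 mol/s.
N₂ fed = 2256 × 79/21 = 8486 mol/s.
Fuel reacted = 0.979 × 441 → ξ = 431.7 mol/s.
Outlet (n = n₀ + ν ξ):
  C₂H₅OH: 441 − 1(431.7) = 9.261
  O₂: 2256 − 3(431.7) = 960.5
  N₂: 8486 (inert)
  CO₂: 0 + 2(431.7) = 863.5
  H₂O: 0 + 3(431.7) = 1295
Total out = 9.261 + 960.5 + 8486 + 863.5 + 1295 = 11610 mol/s.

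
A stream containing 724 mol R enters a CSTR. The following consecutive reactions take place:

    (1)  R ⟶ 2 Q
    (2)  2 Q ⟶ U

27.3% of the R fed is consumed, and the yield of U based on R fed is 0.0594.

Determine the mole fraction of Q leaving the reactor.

Conversion of R: R consumed = 1ξ₁ = 0.273 × 724 → ξ₁ = 197.7 mol.
Yield of U: 1ξ₂ / 724 = 0.0594 → ξ₂ = 43.01 mol.
Outlet amounts (n = n₀ + Σ ν·ξ):
  R: 724 − 1(197.7) = 526.3
  Q: 0 + 2(197.7) − 2(43.01) = 309.3
  U: 0 + 1(43.01) = 43.01
Total out = 878.6 mol; y_Q = 309.3 / 878.6 = 0.352.

0.352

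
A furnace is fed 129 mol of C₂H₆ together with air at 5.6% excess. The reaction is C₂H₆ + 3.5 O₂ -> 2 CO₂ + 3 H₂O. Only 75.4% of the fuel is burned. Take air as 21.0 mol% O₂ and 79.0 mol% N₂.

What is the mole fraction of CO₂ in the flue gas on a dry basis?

0.0902

Stoichiometric O₂ = 3.5 × 129 = 451.5 mol; O₂ fed = 451.5 × 1.056 = 476.8 mol.
N₂ fed = 476.8 × 79/21 = 1794 mol.
Fuel reacted = 0.754 × 129 → ξ = 97.27 mol.
Outlet (n = n₀ + ν ξ):
  C₂H₆: 129 − 1(97.27) = 31.73
  O₂: 476.8 − 3.5(97.27) = 136.4
  N₂: 1794 (inert)
  CO₂: 0 + 2(97.27) = 194.5
  H₂O: 0 + 3(97.27) = 291.8
Dry total = 2156 mol; y_CO₂ (dry) = 194.5 / 2156 = 0.09022.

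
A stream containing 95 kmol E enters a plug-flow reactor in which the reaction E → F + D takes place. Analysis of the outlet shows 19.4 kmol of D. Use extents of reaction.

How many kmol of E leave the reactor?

75.6 kmol

For D: n = n₀ + 1ξ → 19.4 = 0 + 1ξ, giving ξ = 19.4 kmol.
Outlet amounts (n = n₀ + ν ξ):
  E: 95 − 1(19.4) = 75.6
  F: 0 + 1(19.4) = 19.4
  D: 0 + 1(19.4) = 19.4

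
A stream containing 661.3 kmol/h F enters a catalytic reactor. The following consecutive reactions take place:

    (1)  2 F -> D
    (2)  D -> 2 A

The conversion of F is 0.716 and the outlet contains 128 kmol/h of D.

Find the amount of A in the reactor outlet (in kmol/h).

217 kmol/h

Conversion of F: F consumed = 2ξ₁ = 0.716 × 661.3 → ξ₁ = 236.7 kmol/h.
D balance: n_D = 0 + 1ξ₁ − 1ξ₂ = 128 → ξ₂ = (1·236.7 − 128)/1 = 108.7 kmol/h.
Outlet amounts (n = n₀ + Σ ν·ξ):
  F: 661.3 − 2(236.7) = 187.8
  D: 0 + 1(236.7) − 1(108.7) = 128
  A: 0 + 2(108.7) = 217.5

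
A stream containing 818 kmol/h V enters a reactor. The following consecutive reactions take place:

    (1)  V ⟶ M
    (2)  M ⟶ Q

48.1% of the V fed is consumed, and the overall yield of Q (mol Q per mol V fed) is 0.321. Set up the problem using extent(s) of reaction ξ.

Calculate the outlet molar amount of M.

Conversion of V: V consumed = 1ξ₁ = 0.481 × 818 → ξ₁ = 393.5 kmol/h.
Yield of Q: 1ξ₂ / 818 = 0.321 → ξ₂ = 262.6 kmol/h.
Outlet amounts (n = n₀ + Σ ν·ξ):
  V: 818 − 1(393.5) = 424.5
  M: 0 + 1(393.5) − 1(262.6) = 130.9
  Q: 0 + 1(262.6) = 262.6

131 kmol/h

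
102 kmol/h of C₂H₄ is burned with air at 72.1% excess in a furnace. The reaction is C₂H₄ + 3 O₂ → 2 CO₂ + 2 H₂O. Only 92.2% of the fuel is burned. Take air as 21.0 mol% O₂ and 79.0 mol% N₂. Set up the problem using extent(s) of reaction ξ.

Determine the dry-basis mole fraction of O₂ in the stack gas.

Stoichiometric O₂ = 3 × 102 = 306 kmol/h; O₂ fed = 306 × 1.721 = 526.6 kmol/h.
N₂ fed = 526.6 × 79/21 = 1981 kmol/h.
Fuel reacted = 0.922 × 102 → ξ = 94.04 kmol/h.
Outlet (n = n₀ + ν ξ):
  C₂H₄: 102 − 1(94.04) = 7.956
  O₂: 526.6 − 3(94.04) = 244.5
  N₂: 1981 (inert)
  CO₂: 0 + 2(94.04) = 188.1
  H₂O: 0 + 2(94.04) = 188.1
Dry total = 2422 kmol/h; y_O₂ (dry) = 244.5 / 2422 = 0.101.

0.101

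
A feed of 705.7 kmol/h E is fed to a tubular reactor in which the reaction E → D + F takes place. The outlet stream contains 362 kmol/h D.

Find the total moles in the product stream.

For D: n = n₀ + 1ξ → 362 = 0 + 1ξ, giving ξ = 362 kmol/h.
Outlet amounts (n = n₀ + ν ξ):
  E: 705.7 − 1(362) = 343.7
  D: 0 + 1(362) = 362
  F: 0 + 1(362) = 362
Total out = 343.7 + 362 + 362 = 1068 kmol/h.

1070 kmol/h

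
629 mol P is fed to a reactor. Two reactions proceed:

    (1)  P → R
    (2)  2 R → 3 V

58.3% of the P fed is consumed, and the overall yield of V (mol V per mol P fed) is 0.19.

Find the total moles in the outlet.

Conversion of P: P consumed = 1ξ₁ = 0.583 × 629 → ξ₁ = 366.7 mol.
Yield of V: 3ξ₂ / 629 = 0.19 → ξ₂ = 39.84 mol.
Outlet amounts (n = n₀ + Σ ν·ξ):
  P: 629 − 1(366.7) = 262.3
  R: 0 + 1(366.7) − 2(39.84) = 287
  V: 0 + 3(39.84) = 119.5
Total out = 262.3 + 287 + 119.5 = 668.8 mol.

669 mol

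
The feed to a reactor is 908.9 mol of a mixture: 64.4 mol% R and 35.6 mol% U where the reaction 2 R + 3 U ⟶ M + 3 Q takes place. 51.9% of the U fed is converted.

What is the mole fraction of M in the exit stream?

0.0656

U reacted = 0.519 × 323.6 = 167.9 mol; ν_U = −3, so ξ = 167.9/3 = 55.98 mol.
Outlet amounts (n = n₀ + ν ξ):
  R: 585.3 − 2(55.98) = 473.4
  U: 323.6 − 3(55.98) = 155.6
  M: 0 + 1(55.98) = 55.98
  Q: 0 + 3(55.98) = 167.9
Total out = 852.9 mol; y_M = 55.98 / 852.9 = 0.06563.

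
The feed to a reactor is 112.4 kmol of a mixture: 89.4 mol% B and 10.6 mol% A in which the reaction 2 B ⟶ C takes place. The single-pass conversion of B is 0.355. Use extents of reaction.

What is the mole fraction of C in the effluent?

0.189

B reacted = 0.355 × 100.5 = 35.67 kmol; ν_B = −2, so ξ = 35.67/2 = 17.84 kmol.
Outlet amounts (n = n₀ + ν ξ):
  B: 100.5 − 2(17.84) = 64.81
  C: 0 + 1(17.84) = 17.84
  A: 11.91 (inert)
Total out = 94.56 kmol; y_C = 17.84 / 94.56 = 0.1886.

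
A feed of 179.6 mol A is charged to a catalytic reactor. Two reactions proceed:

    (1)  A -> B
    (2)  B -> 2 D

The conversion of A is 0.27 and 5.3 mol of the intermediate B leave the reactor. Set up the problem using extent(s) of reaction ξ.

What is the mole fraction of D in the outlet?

0.388

Conversion of A: A consumed = 1ξ₁ = 0.27 × 179.6 → ξ₁ = 48.49 mol.
B balance: n_B = 0 + 1ξ₁ − 1ξ₂ = 5.3 → ξ₂ = (1·48.49 − 5.3)/1 = 43.19 mol.
Outlet amounts (n = n₀ + Σ ν·ξ):
  A: 179.6 − 1(48.49) = 131.1
  B: 0 + 1(48.49) − 1(43.19) = 5.3
  D: 0 + 2(43.19) = 86.38
Total out = 222.8 mol; y_D = 86.38 / 222.8 = 0.3877.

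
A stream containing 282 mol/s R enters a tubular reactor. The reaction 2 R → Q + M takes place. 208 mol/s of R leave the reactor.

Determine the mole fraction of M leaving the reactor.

For R: n = n₀ − 2ξ → 208 = 282 − 2ξ, giving ξ = 37 mol/s.
Outlet amounts (n = n₀ + ν ξ):
  R: 282 − 2(37) = 208
  Q: 0 + 1(37) = 37
  M: 0 + 1(37) = 37
Total out = 282 mol/s; y_M = 37 / 282 = 0.1312.

0.131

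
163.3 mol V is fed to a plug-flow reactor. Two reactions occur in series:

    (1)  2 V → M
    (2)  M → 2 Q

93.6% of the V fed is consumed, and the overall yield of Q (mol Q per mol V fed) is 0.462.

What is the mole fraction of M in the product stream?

0.311

Conversion of V: V consumed = 2ξ₁ = 0.936 × 163.3 → ξ₁ = 76.42 mol.
Yield of Q: 2ξ₂ / 163.3 = 0.462 → ξ₂ = 37.72 mol.
Outlet amounts (n = n₀ + Σ ν·ξ):
  V: 163.3 − 2(76.42) = 10.45
  M: 0 + 1(76.42) − 1(37.72) = 38.7
  Q: 0 + 2(37.72) = 75.44
Total out = 124.6 mol; y_M = 38.7 / 124.6 = 0.3106.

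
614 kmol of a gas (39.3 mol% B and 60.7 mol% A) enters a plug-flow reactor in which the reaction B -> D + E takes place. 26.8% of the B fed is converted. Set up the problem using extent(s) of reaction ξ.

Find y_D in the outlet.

B reacted = 0.268 × 241.3 = 64.67 kmol; ν_B = −1, so ξ = 64.67/1 = 64.67 kmol.
Outlet amounts (n = n₀ + ν ξ):
  B: 241.3 − 1(64.67) = 176.6
  D: 0 + 1(64.67) = 64.67
  E: 0 + 1(64.67) = 64.67
  A: 372.7 (inert)
Total out = 678.7 kmol; y_D = 64.67 / 678.7 = 0.09529.

0.0953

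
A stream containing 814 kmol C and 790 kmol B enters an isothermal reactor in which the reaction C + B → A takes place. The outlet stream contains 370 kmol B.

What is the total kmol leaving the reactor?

For B: n = n₀ − 1ξ → 370 = 790 − 1ξ, giving ξ = 420 kmol.
Outlet amounts (n = n₀ + ν ξ):
  C: 814 − 1(420) = 394
  B: 790 − 1(420) = 370
  A: 0 + 1(420) = 420
Total out = 394 + 370 + 420 = 1184 kmol.

1180 kmol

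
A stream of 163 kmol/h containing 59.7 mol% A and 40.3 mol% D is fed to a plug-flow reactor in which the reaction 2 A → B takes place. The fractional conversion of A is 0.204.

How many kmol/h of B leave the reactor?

A reacted = 0.204 × 97.31 = 19.85 kmol/h; ν_A = −2, so ξ = 19.85/2 = 9.926 kmol/h.
Outlet amounts (n = n₀ + ν ξ):
  A: 97.31 − 2(9.926) = 77.46
  B: 0 + 1(9.926) = 9.926
  D: 65.69 (inert)

9.93 kmol/h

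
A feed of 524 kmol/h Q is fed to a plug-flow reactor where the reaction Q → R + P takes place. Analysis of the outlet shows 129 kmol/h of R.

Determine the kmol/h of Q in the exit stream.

For R: n = n₀ + 1ξ → 129 = 0 + 1ξ, giving ξ = 129 kmol/h.
Outlet amounts (n = n₀ + ν ξ):
  Q: 524 − 1(129) = 395
  R: 0 + 1(129) = 129
  P: 0 + 1(129) = 129

395 kmol/h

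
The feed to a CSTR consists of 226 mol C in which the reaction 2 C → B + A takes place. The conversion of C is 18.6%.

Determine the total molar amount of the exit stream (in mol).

226 mol

C reacted = 0.186 × 226 = 42.04 mol; ν_C = −2, so ξ = 42.04/2 = 21.02 mol.
Outlet amounts (n = n₀ + ν ξ):
  C: 226 − 2(21.02) = 184
  B: 0 + 1(21.02) = 21.02
  A: 0 + 1(21.02) = 21.02
Total out = 184 + 21.02 + 21.02 = 226 mol.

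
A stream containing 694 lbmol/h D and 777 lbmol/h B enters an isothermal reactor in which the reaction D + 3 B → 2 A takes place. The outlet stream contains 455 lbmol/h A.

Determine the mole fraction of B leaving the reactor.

0.093

For A: n = n₀ + 2ξ → 455 = 0 + 2ξ, giving ξ = 227.5 lbmol/h.
Outlet amounts (n = n₀ + ν ξ):
  D: 694 − 1(227.5) = 466.5
  B: 777 − 3(227.5) = 94.5
  A: 0 + 2(227.5) = 455
Total out = 1016 lbmol/h; y_B = 94.5 / 1016 = 0.09301.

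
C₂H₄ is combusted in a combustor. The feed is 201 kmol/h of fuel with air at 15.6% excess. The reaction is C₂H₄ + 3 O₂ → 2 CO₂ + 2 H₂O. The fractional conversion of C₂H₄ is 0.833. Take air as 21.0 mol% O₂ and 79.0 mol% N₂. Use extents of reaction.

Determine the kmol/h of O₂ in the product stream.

195 kmol/h

Stoichiometric O₂ = 3 × 201 = 603 kmol/h; O₂ fed = 603 × 1.156 = 697.1 kmol/h.
N₂ fed = 697.1 × 79/21 = 2622 kmol/h.
Fuel reacted = 0.833 × 201 → ξ = 167.4 kmol/h.
Outlet (n = n₀ + ν ξ):
  C₂H₄: 201 − 1(167.4) = 33.57
  O₂: 697.1 − 3(167.4) = 194.8
  N₂: 2622 (inert)
  CO₂: 0 + 2(167.4) = 334.9
  H₂O: 0 + 2(167.4) = 334.9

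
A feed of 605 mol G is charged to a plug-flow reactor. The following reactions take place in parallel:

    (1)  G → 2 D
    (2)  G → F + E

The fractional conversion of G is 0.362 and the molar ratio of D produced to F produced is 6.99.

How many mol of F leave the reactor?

48.7 mol

Conversion of G: G consumed = 0.362 × 605 = 219 mol = 1ξ₁ + 1ξ₂.
Selectivity: 2ξ₁ / (1ξ₂) = 6.99 → ξ₁ = 3.495 ξ₂.
Substitute: (1·3.495 + 1) ξ₂ = 219 → ξ₂ = 48.72 mol, ξ₁ = 170.3 mol.
Outlet amounts (n = n₀ + Σ ν·ξ):
  G: 605 − 1(170.3) − 1(48.72) = 386
  D: 0 + 2(170.3) = 340.6
  F: 0 + 1(48.72) = 48.72
  E: 0 + 1(48.72) = 48.72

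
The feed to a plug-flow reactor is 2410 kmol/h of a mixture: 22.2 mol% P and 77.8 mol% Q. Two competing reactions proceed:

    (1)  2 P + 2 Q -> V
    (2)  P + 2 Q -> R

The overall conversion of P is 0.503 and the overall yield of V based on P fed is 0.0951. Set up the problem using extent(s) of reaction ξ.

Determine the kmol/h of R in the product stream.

Yield of V: 1ξ₁ / 535 = 0.0951 → ξ₁ = 50.88 kmol/h.
Conversion of P: 2ξ₁ + 1ξ₂ = 0.503 × 535 = 269.1 → ξ₂ = 167.4 kmol/h.
Outlet amounts (n = n₀ + Σ ν·ξ):
  P: 535 − 2(50.88) − 1(167.4) = 265.9
  Q: 1875 − 2(50.88) − 2(167.4) = 1439
  V: 0 + 1(50.88) = 50.88
  R: 0 + 1(167.4) = 167.4

167 kmol/h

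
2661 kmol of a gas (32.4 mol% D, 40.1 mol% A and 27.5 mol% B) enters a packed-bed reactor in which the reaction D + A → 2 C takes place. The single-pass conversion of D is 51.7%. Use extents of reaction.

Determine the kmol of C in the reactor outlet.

D reacted = 0.517 × 862.2 = 445.7 kmol; ν_D = −1, so ξ = 445.7/1 = 445.7 kmol.
Outlet amounts (n = n₀ + ν ξ):
  D: 862.2 − 1(445.7) = 416.4
  A: 1067 − 1(445.7) = 621.3
  C: 0 + 2(445.7) = 891.5
  B: 731.8 (inert)

891 kmol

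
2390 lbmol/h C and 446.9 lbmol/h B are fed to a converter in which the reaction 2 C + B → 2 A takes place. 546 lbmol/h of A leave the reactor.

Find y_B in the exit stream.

0.0678

For A: n = n₀ + 2ξ → 546 = 0 + 2ξ, giving ξ = 273 lbmol/h.
Outlet amounts (n = n₀ + ν ξ):
  C: 2390 − 2(273) = 1844
  B: 446.9 − 1(273) = 173.9
  A: 0 + 2(273) = 546
Total out = 2564 lbmol/h; y_B = 173.9 / 2564 = 0.06783.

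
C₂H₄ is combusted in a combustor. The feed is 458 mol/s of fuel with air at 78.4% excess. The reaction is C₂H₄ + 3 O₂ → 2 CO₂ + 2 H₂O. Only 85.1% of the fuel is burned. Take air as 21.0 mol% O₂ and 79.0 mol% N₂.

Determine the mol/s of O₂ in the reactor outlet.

1280 mol/s

Stoichiometric O₂ = 3 × 458 = 1374 mol/s; O₂ fed = 1374 × 1.784 = 2451 mol/s.
N₂ fed = 2451 × 79/21 = 9221 mol/s.
Fuel reacted = 0.851 × 458 → ξ = 389.8 mol/s.
Outlet (n = n₀ + ν ξ):
  C₂H₄: 458 − 1(389.8) = 68.24
  O₂: 2451 − 3(389.8) = 1282
  N₂: 9221 (inert)
  CO₂: 0 + 2(389.8) = 779.5
  H₂O: 0 + 2(389.8) = 779.5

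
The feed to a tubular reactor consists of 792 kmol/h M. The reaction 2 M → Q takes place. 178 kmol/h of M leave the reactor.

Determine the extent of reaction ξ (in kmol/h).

For M: n = n₀ − 2ξ → 178 = 792 − 2ξ, giving ξ = 307 kmol/h.
Outlet amounts (n = n₀ + ν ξ):
  M: 792 − 2(307) = 178
  Q: 0 + 1(307) = 307

ξ = 307 kmol/h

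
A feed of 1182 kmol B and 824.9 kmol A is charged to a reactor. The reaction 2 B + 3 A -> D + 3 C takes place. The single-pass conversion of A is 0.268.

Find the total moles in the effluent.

1930 kmol

A reacted = 0.268 × 824.9 = 221.1 kmol; ν_A = −3, so ξ = 221.1/3 = 73.69 kmol.
Outlet amounts (n = n₀ + ν ξ):
  B: 1182 − 2(73.69) = 1035
  A: 824.9 − 3(73.69) = 603.8
  D: 0 + 1(73.69) = 73.69
  C: 0 + 3(73.69) = 221.1
Total out = 1035 + 603.8 + 73.69 + 221.1 = 1933 kmol.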